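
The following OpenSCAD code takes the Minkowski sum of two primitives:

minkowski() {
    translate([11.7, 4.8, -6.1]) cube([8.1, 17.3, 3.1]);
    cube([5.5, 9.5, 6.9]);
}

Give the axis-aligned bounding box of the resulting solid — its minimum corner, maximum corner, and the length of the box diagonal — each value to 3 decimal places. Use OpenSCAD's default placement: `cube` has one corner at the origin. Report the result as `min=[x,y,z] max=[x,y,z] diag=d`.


min=[11.700,4.800,-6.100] max=[25.300,31.600,3.900] diag=31.673

A = translate([11.7, 4.8, -6.1]) cube([8.1, 17.3, 3.1]) → bbox [11.7,4.8,-6.1] .. [19.8,22.1,-3]
B = cube([5.5, 9.5, 6.9]) → bbox [0,0,0] .. [5.5,9.5,6.9]
lo = A.lo+B.lo = [11.7+0, 4.8+0, -6.1+0] = [11.700,4.800,-6.100]
hi = A.hi+B.hi = [19.8+5.5, 22.1+9.5, -3+6.9] = [25.300,31.600,3.900]
diag = √(13.6²+26.8²+10²) = √1003.2 = 31.673


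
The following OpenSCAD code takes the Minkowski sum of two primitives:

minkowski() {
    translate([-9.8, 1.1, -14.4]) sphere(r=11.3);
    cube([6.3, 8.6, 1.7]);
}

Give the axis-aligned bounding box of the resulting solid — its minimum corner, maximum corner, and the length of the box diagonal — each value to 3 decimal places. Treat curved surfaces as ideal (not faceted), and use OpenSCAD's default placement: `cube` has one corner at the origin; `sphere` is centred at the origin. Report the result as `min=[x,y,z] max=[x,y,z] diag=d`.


A = translate([-9.8, 1.1, -14.4]) sphere(r=11.3) → bbox [-21.1,-10.2,-25.7] .. [1.5,12.4,-3.1]
B = cube([6.3, 8.6, 1.7]) → bbox [0,0,0] .. [6.3,8.6,1.7]
lo = A.lo+B.lo = [-21.1+0, -10.2+0, -25.7+0] = [-21.100,-10.200,-25.700]
hi = A.hi+B.hi = [1.5+6.3, 12.4+8.6, -3.1+1.7] = [7.800,21.000,-1.400]
diag = √(28.9²+31.2²+24.3²) = √2399.14 = 48.981

min=[-21.100,-10.200,-25.700] max=[7.800,21.000,-1.400] diag=48.981


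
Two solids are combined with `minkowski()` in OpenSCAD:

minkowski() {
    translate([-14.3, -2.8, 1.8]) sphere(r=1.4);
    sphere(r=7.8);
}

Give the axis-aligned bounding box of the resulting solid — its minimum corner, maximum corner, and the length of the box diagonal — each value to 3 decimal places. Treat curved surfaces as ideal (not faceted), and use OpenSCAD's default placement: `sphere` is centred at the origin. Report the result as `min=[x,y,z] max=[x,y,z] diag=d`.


A = translate([-14.3, -2.8, 1.8]) sphere(r=1.4) → bbox [-15.7,-4.2,0.4] .. [-12.9,-1.4,3.2]
B = sphere(r=7.8) → bbox [-7.8,-7.8,-7.8] .. [7.8,7.8,7.8]
lo = A.lo+B.lo = [-15.7-7.8, -4.2-7.8, 0.4-7.8] = [-23.500,-12.000,-7.400]
hi = A.hi+B.hi = [-12.9+7.8, -1.4+7.8, 3.2+7.8] = [-5.100,6.400,11.000]
diag = √(18.4²+18.4²+18.4²) = √1015.68 = 31.870

min=[-23.500,-12.000,-7.400] max=[-5.100,6.400,11.000] diag=31.870


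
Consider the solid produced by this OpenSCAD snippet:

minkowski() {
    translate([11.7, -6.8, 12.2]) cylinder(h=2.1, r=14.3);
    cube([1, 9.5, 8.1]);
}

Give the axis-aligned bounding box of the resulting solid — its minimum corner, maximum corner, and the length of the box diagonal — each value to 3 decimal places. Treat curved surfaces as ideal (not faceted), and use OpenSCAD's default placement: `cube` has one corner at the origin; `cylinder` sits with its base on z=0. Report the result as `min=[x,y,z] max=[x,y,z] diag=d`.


A = translate([11.7, -6.8, 12.2]) cylinder(h=2.1, r=14.3) → bbox [-2.6,-21.1,12.2] .. [26,7.5,14.3]
B = cube([1, 9.5, 8.1]) → bbox [0,0,0] .. [1,9.5,8.1]
lo = A.lo+B.lo = [-2.6+0, -21.1+0, 12.2+0] = [-2.600,-21.100,12.200]
hi = A.hi+B.hi = [26+1, 7.5+9.5, 14.3+8.1] = [27.000,17.000,22.400]
diag = √(29.6²+38.1²+10.2²) = √2431.81 = 49.313

min=[-2.600,-21.100,12.200] max=[27.000,17.000,22.400] diag=49.313


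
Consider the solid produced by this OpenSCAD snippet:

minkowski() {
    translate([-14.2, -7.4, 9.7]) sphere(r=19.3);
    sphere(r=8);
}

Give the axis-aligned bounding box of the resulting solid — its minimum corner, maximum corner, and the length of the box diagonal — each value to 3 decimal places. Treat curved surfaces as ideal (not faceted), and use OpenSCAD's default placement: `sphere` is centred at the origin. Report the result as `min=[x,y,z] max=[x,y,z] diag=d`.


A = translate([-14.2, -7.4, 9.7]) sphere(r=19.3) → bbox [-33.5,-26.7,-9.6] .. [5.1,11.9,29]
B = sphere(r=8) → bbox [-8,-8,-8] .. [8,8,8]
lo = A.lo+B.lo = [-33.5-8, -26.7-8, -9.6-8] = [-41.500,-34.700,-17.600]
hi = A.hi+B.hi = [5.1+8, 11.9+8, 29+8] = [13.100,19.900,37.000]
diag = √(54.6²+54.6²+54.6²) = √8943.48 = 94.570

min=[-41.500,-34.700,-17.600] max=[13.100,19.900,37.000] diag=94.570


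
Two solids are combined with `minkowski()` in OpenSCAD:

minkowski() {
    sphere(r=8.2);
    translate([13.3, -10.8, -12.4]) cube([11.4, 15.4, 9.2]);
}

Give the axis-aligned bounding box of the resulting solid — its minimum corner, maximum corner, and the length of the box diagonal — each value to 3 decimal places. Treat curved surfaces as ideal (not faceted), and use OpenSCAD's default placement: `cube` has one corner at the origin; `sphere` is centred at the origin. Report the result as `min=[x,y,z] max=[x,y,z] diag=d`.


min=[5.100,-19.000,-20.600] max=[32.900,12.800,5.000] diag=49.391

A = translate([13.3, -10.8, -12.4]) cube([11.4, 15.4, 9.2]) → bbox [13.3,-10.8,-12.4] .. [24.7,4.6,-3.2]
B = sphere(r=8.2) → bbox [-8.2,-8.2,-8.2] .. [8.2,8.2,8.2]
lo = A.lo+B.lo = [13.3-8.2, -10.8-8.2, -12.4-8.2] = [5.100,-19.000,-20.600]
hi = A.hi+B.hi = [24.7+8.2, 4.6+8.2, -3.2+8.2] = [32.900,12.800,5.000]
diag = √(27.8²+31.8²+25.6²) = √2439.44 = 49.391


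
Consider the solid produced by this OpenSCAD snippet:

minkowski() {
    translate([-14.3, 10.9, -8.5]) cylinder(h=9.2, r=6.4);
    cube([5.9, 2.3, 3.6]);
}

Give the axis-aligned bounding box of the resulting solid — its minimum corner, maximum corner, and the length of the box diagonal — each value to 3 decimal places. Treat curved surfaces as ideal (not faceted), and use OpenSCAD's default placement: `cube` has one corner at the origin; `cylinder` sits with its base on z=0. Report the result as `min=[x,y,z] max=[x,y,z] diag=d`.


A = translate([-14.3, 10.9, -8.5]) cylinder(h=9.2, r=6.4) → bbox [-20.7,4.5,-8.5] .. [-7.9,17.3,0.7]
B = cube([5.9, 2.3, 3.6]) → bbox [0,0,0] .. [5.9,2.3,3.6]
lo = A.lo+B.lo = [-20.7+0, 4.5+0, -8.5+0] = [-20.700,4.500,-8.500]
hi = A.hi+B.hi = [-7.9+5.9, 17.3+2.3, 0.7+3.6] = [-2.000,19.600,4.300]
diag = √(18.7²+15.1²+12.8²) = √741.54 = 27.231

min=[-20.700,4.500,-8.500] max=[-2.000,19.600,4.300] diag=27.231


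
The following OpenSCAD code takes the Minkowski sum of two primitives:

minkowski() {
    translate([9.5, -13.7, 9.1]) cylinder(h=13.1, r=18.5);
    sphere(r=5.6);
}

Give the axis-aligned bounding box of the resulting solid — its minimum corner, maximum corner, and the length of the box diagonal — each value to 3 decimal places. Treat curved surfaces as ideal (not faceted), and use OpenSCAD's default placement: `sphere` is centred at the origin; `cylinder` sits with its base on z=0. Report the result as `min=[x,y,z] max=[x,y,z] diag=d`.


A = translate([9.5, -13.7, 9.1]) cylinder(h=13.1, r=18.5) → bbox [-9,-32.2,9.1] .. [28,4.8,22.2]
B = sphere(r=5.6) → bbox [-5.6,-5.6,-5.6] .. [5.6,5.6,5.6]
lo = A.lo+B.lo = [-9-5.6, -32.2-5.6, 9.1-5.6] = [-14.600,-37.800,3.500]
hi = A.hi+B.hi = [28+5.6, 4.8+5.6, 22.2+5.6] = [33.600,10.400,27.800]
diag = √(48.2²+48.2²+24.3²) = √5236.97 = 72.367

min=[-14.600,-37.800,3.500] max=[33.600,10.400,27.800] diag=72.367


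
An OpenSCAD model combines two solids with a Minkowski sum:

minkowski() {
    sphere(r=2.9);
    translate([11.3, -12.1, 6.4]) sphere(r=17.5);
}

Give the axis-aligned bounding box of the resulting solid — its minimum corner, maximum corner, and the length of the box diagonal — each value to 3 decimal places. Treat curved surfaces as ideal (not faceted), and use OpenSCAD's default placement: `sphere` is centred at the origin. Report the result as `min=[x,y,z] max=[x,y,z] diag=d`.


A = translate([11.3, -12.1, 6.4]) sphere(r=17.5) → bbox [-6.2,-29.6,-11.1] .. [28.8,5.4,23.9]
B = sphere(r=2.9) → bbox [-2.9,-2.9,-2.9] .. [2.9,2.9,2.9]
lo = A.lo+B.lo = [-6.2-2.9, -29.6-2.9, -11.1-2.9] = [-9.100,-32.500,-14.000]
hi = A.hi+B.hi = [28.8+2.9, 5.4+2.9, 23.9+2.9] = [31.700,8.300,26.800]
diag = √(40.8²+40.8²+40.8²) = √4993.92 = 70.668

min=[-9.100,-32.500,-14.000] max=[31.700,8.300,26.800] diag=70.668


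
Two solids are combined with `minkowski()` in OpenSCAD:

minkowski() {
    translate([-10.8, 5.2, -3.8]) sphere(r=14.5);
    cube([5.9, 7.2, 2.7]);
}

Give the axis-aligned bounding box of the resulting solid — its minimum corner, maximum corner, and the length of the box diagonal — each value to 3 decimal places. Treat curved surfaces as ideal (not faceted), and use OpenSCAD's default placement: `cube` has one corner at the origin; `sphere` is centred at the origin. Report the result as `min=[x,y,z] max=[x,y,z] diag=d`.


min=[-25.300,-9.300,-18.300] max=[9.600,26.900,13.400] diag=59.442

A = translate([-10.8, 5.2, -3.8]) sphere(r=14.5) → bbox [-25.3,-9.3,-18.3] .. [3.7,19.7,10.7]
B = cube([5.9, 7.2, 2.7]) → bbox [0,0,0] .. [5.9,7.2,2.7]
lo = A.lo+B.lo = [-25.3+0, -9.3+0, -18.3+0] = [-25.300,-9.300,-18.300]
hi = A.hi+B.hi = [3.7+5.9, 19.7+7.2, 10.7+2.7] = [9.600,26.900,13.400]
diag = √(34.9²+36.2²+31.7²) = √3533.34 = 59.442


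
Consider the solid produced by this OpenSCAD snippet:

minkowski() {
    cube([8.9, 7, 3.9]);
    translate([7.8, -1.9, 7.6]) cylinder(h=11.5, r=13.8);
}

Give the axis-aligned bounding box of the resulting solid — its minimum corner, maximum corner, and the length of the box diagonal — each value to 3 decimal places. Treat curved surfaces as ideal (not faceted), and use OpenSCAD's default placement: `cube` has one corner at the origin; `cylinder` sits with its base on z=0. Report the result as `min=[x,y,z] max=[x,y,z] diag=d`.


A = translate([7.8, -1.9, 7.6]) cylinder(h=11.5, r=13.8) → bbox [-6,-15.7,7.6] .. [21.6,11.9,19.1]
B = cube([8.9, 7, 3.9]) → bbox [0,0,0] .. [8.9,7,3.9]
lo = A.lo+B.lo = [-6+0, -15.7+0, 7.6+0] = [-6.000,-15.700,7.600]
hi = A.hi+B.hi = [21.6+8.9, 11.9+7, 19.1+3.9] = [30.500,18.900,23.000]
diag = √(36.5²+34.6²+15.4²) = √2766.57 = 52.598

min=[-6.000,-15.700,7.600] max=[30.500,18.900,23.000] diag=52.598


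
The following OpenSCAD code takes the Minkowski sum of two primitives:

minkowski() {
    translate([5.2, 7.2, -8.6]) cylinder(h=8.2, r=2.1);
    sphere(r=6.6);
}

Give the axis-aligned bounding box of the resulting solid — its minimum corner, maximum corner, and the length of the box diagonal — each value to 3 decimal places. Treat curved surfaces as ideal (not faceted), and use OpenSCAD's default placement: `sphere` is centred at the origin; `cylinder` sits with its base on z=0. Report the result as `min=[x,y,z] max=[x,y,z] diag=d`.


A = translate([5.2, 7.2, -8.6]) cylinder(h=8.2, r=2.1) → bbox [3.1,5.1,-8.6] .. [7.3,9.3,-0.4]
B = sphere(r=6.6) → bbox [-6.6,-6.6,-6.6] .. [6.6,6.6,6.6]
lo = A.lo+B.lo = [3.1-6.6, 5.1-6.6, -8.6-6.6] = [-3.500,-1.500,-15.200]
hi = A.hi+B.hi = [7.3+6.6, 9.3+6.6, -0.4+6.6] = [13.900,15.900,6.200]
diag = √(17.4²+17.4²+21.4²) = √1063.48 = 32.611

min=[-3.500,-1.500,-15.200] max=[13.900,15.900,6.200] diag=32.611


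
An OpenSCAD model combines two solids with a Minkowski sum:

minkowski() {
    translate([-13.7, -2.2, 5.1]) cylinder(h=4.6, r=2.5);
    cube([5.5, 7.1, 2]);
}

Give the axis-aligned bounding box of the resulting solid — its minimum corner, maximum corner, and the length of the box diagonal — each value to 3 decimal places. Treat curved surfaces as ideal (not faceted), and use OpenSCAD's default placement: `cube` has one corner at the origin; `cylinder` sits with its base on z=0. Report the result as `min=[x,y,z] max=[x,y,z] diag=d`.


min=[-16.200,-4.700,5.100] max=[-5.700,7.400,11.700] diag=17.327

A = translate([-13.7, -2.2, 5.1]) cylinder(h=4.6, r=2.5) → bbox [-16.2,-4.7,5.1] .. [-11.2,0.3,9.7]
B = cube([5.5, 7.1, 2]) → bbox [0,0,0] .. [5.5,7.1,2]
lo = A.lo+B.lo = [-16.2+0, -4.7+0, 5.1+0] = [-16.200,-4.700,5.100]
hi = A.hi+B.hi = [-11.2+5.5, 0.3+7.1, 9.7+2] = [-5.700,7.400,11.700]
diag = √(10.5²+12.1²+6.6²) = √300.22 = 17.327


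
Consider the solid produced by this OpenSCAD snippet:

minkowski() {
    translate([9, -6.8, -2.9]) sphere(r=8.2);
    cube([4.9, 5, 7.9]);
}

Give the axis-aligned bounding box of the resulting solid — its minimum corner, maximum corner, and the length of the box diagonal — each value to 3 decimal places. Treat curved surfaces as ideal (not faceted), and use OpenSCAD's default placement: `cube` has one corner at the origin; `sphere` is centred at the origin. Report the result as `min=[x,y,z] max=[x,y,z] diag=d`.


min=[0.800,-15.000,-11.100] max=[22.100,6.400,13.200] diag=38.757

A = translate([9, -6.8, -2.9]) sphere(r=8.2) → bbox [0.8,-15,-11.1] .. [17.2,1.4,5.3]
B = cube([4.9, 5, 7.9]) → bbox [0,0,0] .. [4.9,5,7.9]
lo = A.lo+B.lo = [0.8+0, -15+0, -11.1+0] = [0.800,-15.000,-11.100]
hi = A.hi+B.hi = [17.2+4.9, 1.4+5, 5.3+7.9] = [22.100,6.400,13.200]
diag = √(21.3²+21.4²+24.3²) = √1502.14 = 38.757


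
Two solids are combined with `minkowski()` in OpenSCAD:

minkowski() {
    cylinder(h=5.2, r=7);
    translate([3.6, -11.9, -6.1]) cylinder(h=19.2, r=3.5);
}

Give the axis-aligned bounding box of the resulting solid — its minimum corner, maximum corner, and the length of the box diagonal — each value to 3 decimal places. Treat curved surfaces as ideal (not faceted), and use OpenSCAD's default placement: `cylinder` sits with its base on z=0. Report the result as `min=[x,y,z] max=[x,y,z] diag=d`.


min=[-6.900,-22.400,-6.100] max=[14.100,-1.400,18.300] diag=38.436

A = translate([3.6, -11.9, -6.1]) cylinder(h=19.2, r=3.5) → bbox [0.1,-15.4,-6.1] .. [7.1,-8.4,13.1]
B = cylinder(h=5.2, r=7) → bbox [-7,-7,0] .. [7,7,5.2]
lo = A.lo+B.lo = [0.1-7, -15.4-7, -6.1+0] = [-6.900,-22.400,-6.100]
hi = A.hi+B.hi = [7.1+7, -8.4+7, 13.1+5.2] = [14.100,-1.400,18.300]
diag = √(21²+21²+24.4²) = √1477.36 = 38.436


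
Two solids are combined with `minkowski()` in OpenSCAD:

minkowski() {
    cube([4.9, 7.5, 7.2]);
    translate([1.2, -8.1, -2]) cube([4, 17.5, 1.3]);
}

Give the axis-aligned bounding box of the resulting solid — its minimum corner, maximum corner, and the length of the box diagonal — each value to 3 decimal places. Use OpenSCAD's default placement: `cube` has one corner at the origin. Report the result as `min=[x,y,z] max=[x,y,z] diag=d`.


min=[1.200,-8.100,-2.000] max=[10.100,16.900,6.500] diag=27.865

A = translate([1.2, -8.1, -2]) cube([4, 17.5, 1.3]) → bbox [1.2,-8.1,-2] .. [5.2,9.4,-0.7]
B = cube([4.9, 7.5, 7.2]) → bbox [0,0,0] .. [4.9,7.5,7.2]
lo = A.lo+B.lo = [1.2+0, -8.1+0, -2+0] = [1.200,-8.100,-2.000]
hi = A.hi+B.hi = [5.2+4.9, 9.4+7.5, -0.7+7.2] = [10.100,16.900,6.500]
diag = √(8.9²+25²+8.5²) = √776.46 = 27.865


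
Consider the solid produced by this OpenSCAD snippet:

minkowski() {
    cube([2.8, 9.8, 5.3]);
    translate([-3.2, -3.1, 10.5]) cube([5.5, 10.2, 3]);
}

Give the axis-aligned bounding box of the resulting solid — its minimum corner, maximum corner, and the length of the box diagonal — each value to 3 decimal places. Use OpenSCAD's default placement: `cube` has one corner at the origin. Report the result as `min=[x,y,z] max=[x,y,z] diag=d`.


A = translate([-3.2, -3.1, 10.5]) cube([5.5, 10.2, 3]) → bbox [-3.2,-3.1,10.5] .. [2.3,7.1,13.5]
B = cube([2.8, 9.8, 5.3]) → bbox [0,0,0] .. [2.8,9.8,5.3]
lo = A.lo+B.lo = [-3.2+0, -3.1+0, 10.5+0] = [-3.200,-3.100,10.500]
hi = A.hi+B.hi = [2.3+2.8, 7.1+9.8, 13.5+5.3] = [5.100,16.900,18.800]
diag = √(8.3²+20²+8.3²) = √537.78 = 23.190

min=[-3.200,-3.100,10.500] max=[5.100,16.900,18.800] diag=23.190


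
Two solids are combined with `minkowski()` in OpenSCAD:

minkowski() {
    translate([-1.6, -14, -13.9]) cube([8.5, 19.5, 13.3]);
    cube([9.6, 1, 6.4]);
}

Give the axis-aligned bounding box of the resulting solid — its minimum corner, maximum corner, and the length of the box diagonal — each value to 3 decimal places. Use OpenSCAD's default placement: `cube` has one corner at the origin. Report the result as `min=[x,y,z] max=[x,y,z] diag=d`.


A = translate([-1.6, -14, -13.9]) cube([8.5, 19.5, 13.3]) → bbox [-1.6,-14,-13.9] .. [6.9,5.5,-0.6]
B = cube([9.6, 1, 6.4]) → bbox [0,0,0] .. [9.6,1,6.4]
lo = A.lo+B.lo = [-1.6+0, -14+0, -13.9+0] = [-1.600,-14.000,-13.900]
hi = A.hi+B.hi = [6.9+9.6, 5.5+1, -0.6+6.4] = [16.500,6.500,5.800]
diag = √(18.1²+20.5²+19.7²) = √1135.95 = 33.704

min=[-1.600,-14.000,-13.900] max=[16.500,6.500,5.800] diag=33.704


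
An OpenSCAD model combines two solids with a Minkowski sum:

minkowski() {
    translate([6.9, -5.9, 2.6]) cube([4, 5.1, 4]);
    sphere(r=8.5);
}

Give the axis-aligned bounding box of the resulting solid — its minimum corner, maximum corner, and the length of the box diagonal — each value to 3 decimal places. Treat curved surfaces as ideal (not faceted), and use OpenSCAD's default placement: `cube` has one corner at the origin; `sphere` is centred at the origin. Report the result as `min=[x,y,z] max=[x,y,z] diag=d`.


min=[-1.600,-14.400,-5.900] max=[19.400,7.700,15.100] diag=37.019

A = translate([6.9, -5.9, 2.6]) cube([4, 5.1, 4]) → bbox [6.9,-5.9,2.6] .. [10.9,-0.8,6.6]
B = sphere(r=8.5) → bbox [-8.5,-8.5,-8.5] .. [8.5,8.5,8.5]
lo = A.lo+B.lo = [6.9-8.5, -5.9-8.5, 2.6-8.5] = [-1.600,-14.400,-5.900]
hi = A.hi+B.hi = [10.9+8.5, -0.8+8.5, 6.6+8.5] = [19.400,7.700,15.100]
diag = √(21²+22.1²+21²) = √1370.41 = 37.019


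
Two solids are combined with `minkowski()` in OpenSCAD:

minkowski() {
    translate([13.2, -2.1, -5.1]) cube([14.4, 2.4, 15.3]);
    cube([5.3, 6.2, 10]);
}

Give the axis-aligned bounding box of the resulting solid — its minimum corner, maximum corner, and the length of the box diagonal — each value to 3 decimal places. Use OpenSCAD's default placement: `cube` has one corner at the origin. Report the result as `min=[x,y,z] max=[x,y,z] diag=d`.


A = translate([13.2, -2.1, -5.1]) cube([14.4, 2.4, 15.3]) → bbox [13.2,-2.1,-5.1] .. [27.6,0.3,10.2]
B = cube([5.3, 6.2, 10]) → bbox [0,0,0] .. [5.3,6.2,10]
lo = A.lo+B.lo = [13.2+0, -2.1+0, -5.1+0] = [13.200,-2.100,-5.100]
hi = A.hi+B.hi = [27.6+5.3, 0.3+6.2, 10.2+10] = [32.900,6.500,20.200]
diag = √(19.7²+8.6²+25.3²) = √1102.14 = 33.198

min=[13.200,-2.100,-5.100] max=[32.900,6.500,20.200] diag=33.198


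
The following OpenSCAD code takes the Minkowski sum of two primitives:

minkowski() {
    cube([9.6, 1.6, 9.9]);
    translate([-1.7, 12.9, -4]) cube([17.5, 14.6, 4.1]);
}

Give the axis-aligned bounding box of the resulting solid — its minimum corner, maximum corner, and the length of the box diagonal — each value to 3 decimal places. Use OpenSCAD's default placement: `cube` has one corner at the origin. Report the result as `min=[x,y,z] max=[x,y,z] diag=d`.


min=[-1.700,12.900,-4.000] max=[25.400,29.100,10.000] diag=34.538

A = translate([-1.7, 12.9, -4]) cube([17.5, 14.6, 4.1]) → bbox [-1.7,12.9,-4] .. [15.8,27.5,0.1]
B = cube([9.6, 1.6, 9.9]) → bbox [0,0,0] .. [9.6,1.6,9.9]
lo = A.lo+B.lo = [-1.7+0, 12.9+0, -4+0] = [-1.700,12.900,-4.000]
hi = A.hi+B.hi = [15.8+9.6, 27.5+1.6, 0.1+9.9] = [25.400,29.100,10.000]
diag = √(27.1²+16.2²+14²) = √1192.85 = 34.538


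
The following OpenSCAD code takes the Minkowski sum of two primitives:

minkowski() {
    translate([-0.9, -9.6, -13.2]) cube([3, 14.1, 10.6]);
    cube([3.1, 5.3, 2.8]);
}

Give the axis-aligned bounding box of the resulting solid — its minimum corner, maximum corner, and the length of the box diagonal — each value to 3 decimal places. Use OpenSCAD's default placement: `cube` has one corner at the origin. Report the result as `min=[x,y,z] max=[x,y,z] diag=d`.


A = translate([-0.9, -9.6, -13.2]) cube([3, 14.1, 10.6]) → bbox [-0.9,-9.6,-13.2] .. [2.1,4.5,-2.6]
B = cube([3.1, 5.3, 2.8]) → bbox [0,0,0] .. [3.1,5.3,2.8]
lo = A.lo+B.lo = [-0.9+0, -9.6+0, -13.2+0] = [-0.900,-9.600,-13.200]
hi = A.hi+B.hi = [2.1+3.1, 4.5+5.3, -2.6+2.8] = [5.200,9.800,0.200]
diag = √(6.1²+19.4²+13.4²) = √593.13 = 24.354

min=[-0.900,-9.600,-13.200] max=[5.200,9.800,0.200] diag=24.354


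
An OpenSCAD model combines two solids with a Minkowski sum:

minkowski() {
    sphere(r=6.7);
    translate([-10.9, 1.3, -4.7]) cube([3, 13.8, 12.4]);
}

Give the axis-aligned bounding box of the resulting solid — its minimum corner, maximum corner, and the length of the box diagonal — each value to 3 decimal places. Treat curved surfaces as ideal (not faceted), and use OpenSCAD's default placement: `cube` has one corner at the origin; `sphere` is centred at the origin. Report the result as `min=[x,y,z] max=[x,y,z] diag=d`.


min=[-17.600,-5.400,-11.400] max=[-1.200,21.800,14.400] diag=40.920

A = translate([-10.9, 1.3, -4.7]) cube([3, 13.8, 12.4]) → bbox [-10.9,1.3,-4.7] .. [-7.9,15.1,7.7]
B = sphere(r=6.7) → bbox [-6.7,-6.7,-6.7] .. [6.7,6.7,6.7]
lo = A.lo+B.lo = [-10.9-6.7, 1.3-6.7, -4.7-6.7] = [-17.600,-5.400,-11.400]
hi = A.hi+B.hi = [-7.9+6.7, 15.1+6.7, 7.7+6.7] = [-1.200,21.800,14.400]
diag = √(16.4²+27.2²+25.8²) = √1674.44 = 40.920


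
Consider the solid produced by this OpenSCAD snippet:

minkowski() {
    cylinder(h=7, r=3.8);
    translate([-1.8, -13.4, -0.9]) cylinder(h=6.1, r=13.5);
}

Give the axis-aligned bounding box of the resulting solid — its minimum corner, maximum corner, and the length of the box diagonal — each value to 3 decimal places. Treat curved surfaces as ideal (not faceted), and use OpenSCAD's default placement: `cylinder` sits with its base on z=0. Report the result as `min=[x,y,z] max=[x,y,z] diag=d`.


A = translate([-1.8, -13.4, -0.9]) cylinder(h=6.1, r=13.5) → bbox [-15.3,-26.9,-0.9] .. [11.7,0.1,5.2]
B = cylinder(h=7, r=3.8) → bbox [-3.8,-3.8,0] .. [3.8,3.8,7]
lo = A.lo+B.lo = [-15.3-3.8, -26.9-3.8, -0.9+0] = [-19.100,-30.700,-0.900]
hi = A.hi+B.hi = [11.7+3.8, 0.1+3.8, 5.2+7] = [15.500,3.900,12.200]
diag = √(34.6²+34.6²+13.1²) = √2565.93 = 50.655

min=[-19.100,-30.700,-0.900] max=[15.500,3.900,12.200] diag=50.655


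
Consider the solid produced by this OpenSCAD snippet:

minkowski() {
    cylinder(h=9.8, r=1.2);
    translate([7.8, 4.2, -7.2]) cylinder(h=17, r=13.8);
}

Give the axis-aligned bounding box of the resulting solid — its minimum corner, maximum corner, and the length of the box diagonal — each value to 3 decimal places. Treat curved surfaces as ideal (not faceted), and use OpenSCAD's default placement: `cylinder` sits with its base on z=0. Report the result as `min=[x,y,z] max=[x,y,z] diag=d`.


min=[-7.200,-10.800,-7.200] max=[22.800,19.200,19.600] diag=50.182

A = translate([7.8, 4.2, -7.2]) cylinder(h=17, r=13.8) → bbox [-6,-9.6,-7.2] .. [21.6,18,9.8]
B = cylinder(h=9.8, r=1.2) → bbox [-1.2,-1.2,0] .. [1.2,1.2,9.8]
lo = A.lo+B.lo = [-6-1.2, -9.6-1.2, -7.2+0] = [-7.200,-10.800,-7.200]
hi = A.hi+B.hi = [21.6+1.2, 18+1.2, 9.8+9.8] = [22.800,19.200,19.600]
diag = √(30²+30²+26.8²) = √2518.24 = 50.182


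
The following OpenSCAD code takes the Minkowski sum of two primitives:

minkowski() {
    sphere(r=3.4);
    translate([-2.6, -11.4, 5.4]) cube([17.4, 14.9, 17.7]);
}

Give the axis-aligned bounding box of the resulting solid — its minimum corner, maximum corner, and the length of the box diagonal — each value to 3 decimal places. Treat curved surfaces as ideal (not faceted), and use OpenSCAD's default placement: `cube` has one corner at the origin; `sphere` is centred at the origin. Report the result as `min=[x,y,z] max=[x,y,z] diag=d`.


min=[-6.000,-14.800,2.000] max=[18.200,6.900,26.500] diag=40.704

A = translate([-2.6, -11.4, 5.4]) cube([17.4, 14.9, 17.7]) → bbox [-2.6,-11.4,5.4] .. [14.8,3.5,23.1]
B = sphere(r=3.4) → bbox [-3.4,-3.4,-3.4] .. [3.4,3.4,3.4]
lo = A.lo+B.lo = [-2.6-3.4, -11.4-3.4, 5.4-3.4] = [-6.000,-14.800,2.000]
hi = A.hi+B.hi = [14.8+3.4, 3.5+3.4, 23.1+3.4] = [18.200,6.900,26.500]
diag = √(24.2²+21.7²+24.5²) = √1656.78 = 40.704


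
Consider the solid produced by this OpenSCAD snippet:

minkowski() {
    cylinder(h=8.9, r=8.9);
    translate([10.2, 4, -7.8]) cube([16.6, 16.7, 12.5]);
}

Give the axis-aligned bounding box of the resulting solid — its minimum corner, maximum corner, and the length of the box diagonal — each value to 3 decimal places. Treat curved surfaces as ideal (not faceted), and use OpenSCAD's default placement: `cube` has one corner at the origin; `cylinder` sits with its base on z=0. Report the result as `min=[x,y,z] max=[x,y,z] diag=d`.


A = translate([10.2, 4, -7.8]) cube([16.6, 16.7, 12.5]) → bbox [10.2,4,-7.8] .. [26.8,20.7,4.7]
B = cylinder(h=8.9, r=8.9) → bbox [-8.9,-8.9,0] .. [8.9,8.9,8.9]
lo = A.lo+B.lo = [10.2-8.9, 4-8.9, -7.8+0] = [1.300,-4.900,-7.800]
hi = A.hi+B.hi = [26.8+8.9, 20.7+8.9, 4.7+8.9] = [35.700,29.600,13.600]
diag = √(34.4²+34.5²+21.4²) = √2831.57 = 53.212

min=[1.300,-4.900,-7.800] max=[35.700,29.600,13.600] diag=53.212


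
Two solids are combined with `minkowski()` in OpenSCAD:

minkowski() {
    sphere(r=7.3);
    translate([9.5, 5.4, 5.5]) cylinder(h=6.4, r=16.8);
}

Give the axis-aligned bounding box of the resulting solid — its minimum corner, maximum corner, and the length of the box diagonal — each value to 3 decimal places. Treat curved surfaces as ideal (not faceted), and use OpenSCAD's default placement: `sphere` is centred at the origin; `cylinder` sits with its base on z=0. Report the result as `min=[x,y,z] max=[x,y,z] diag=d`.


min=[-14.600,-18.700,-1.800] max=[33.600,29.500,19.200] diag=71.327

A = translate([9.5, 5.4, 5.5]) cylinder(h=6.4, r=16.8) → bbox [-7.3,-11.4,5.5] .. [26.3,22.2,11.9]
B = sphere(r=7.3) → bbox [-7.3,-7.3,-7.3] .. [7.3,7.3,7.3]
lo = A.lo+B.lo = [-7.3-7.3, -11.4-7.3, 5.5-7.3] = [-14.600,-18.700,-1.800]
hi = A.hi+B.hi = [26.3+7.3, 22.2+7.3, 11.9+7.3] = [33.600,29.500,19.200]
diag = √(48.2²+48.2²+21²) = √5087.48 = 71.327


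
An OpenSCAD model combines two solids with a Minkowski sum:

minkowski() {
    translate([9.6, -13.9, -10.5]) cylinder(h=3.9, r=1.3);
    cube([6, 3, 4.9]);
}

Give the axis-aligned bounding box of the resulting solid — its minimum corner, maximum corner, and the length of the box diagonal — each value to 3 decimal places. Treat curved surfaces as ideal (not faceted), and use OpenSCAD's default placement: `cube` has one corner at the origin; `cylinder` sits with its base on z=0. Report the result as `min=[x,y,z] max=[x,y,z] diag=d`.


A = translate([9.6, -13.9, -10.5]) cylinder(h=3.9, r=1.3) → bbox [8.3,-15.2,-10.5] .. [10.9,-12.6,-6.6]
B = cube([6, 3, 4.9]) → bbox [0,0,0] .. [6,3,4.9]
lo = A.lo+B.lo = [8.3+0, -15.2+0, -10.5+0] = [8.300,-15.200,-10.500]
hi = A.hi+B.hi = [10.9+6, -12.6+3, -6.6+4.9] = [16.900,-9.600,-1.700]
diag = √(8.6²+5.6²+8.8²) = √182.76 = 13.519

min=[8.300,-15.200,-10.500] max=[16.900,-9.600,-1.700] diag=13.519


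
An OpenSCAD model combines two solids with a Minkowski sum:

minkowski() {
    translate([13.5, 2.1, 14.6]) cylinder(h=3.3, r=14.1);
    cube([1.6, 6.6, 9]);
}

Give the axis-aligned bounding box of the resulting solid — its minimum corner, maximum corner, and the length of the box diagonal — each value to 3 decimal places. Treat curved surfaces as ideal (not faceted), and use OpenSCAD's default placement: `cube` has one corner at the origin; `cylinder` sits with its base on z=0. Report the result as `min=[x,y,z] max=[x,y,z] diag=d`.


A = translate([13.5, 2.1, 14.6]) cylinder(h=3.3, r=14.1) → bbox [-0.6,-12,14.6] .. [27.6,16.2,17.9]
B = cube([1.6, 6.6, 9]) → bbox [0,0,0] .. [1.6,6.6,9]
lo = A.lo+B.lo = [-0.6+0, -12+0, 14.6+0] = [-0.600,-12.000,14.600]
hi = A.hi+B.hi = [27.6+1.6, 16.2+6.6, 17.9+9] = [29.200,22.800,26.900]
diag = √(29.8²+34.8²+12.3²) = √2250.37 = 47.438

min=[-0.600,-12.000,14.600] max=[29.200,22.800,26.900] diag=47.438


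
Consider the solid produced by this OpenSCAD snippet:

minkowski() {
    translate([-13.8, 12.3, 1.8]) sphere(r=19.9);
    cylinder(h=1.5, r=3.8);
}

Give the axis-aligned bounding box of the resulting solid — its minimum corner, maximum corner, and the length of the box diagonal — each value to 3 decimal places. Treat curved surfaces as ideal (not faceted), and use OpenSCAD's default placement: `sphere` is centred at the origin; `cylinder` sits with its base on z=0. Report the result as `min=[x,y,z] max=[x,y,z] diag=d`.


A = translate([-13.8, 12.3, 1.8]) sphere(r=19.9) → bbox [-33.7,-7.6,-18.1] .. [6.1,32.2,21.7]
B = cylinder(h=1.5, r=3.8) → bbox [-3.8,-3.8,0] .. [3.8,3.8,1.5]
lo = A.lo+B.lo = [-33.7-3.8, -7.6-3.8, -18.1+0] = [-37.500,-11.400,-18.100]
hi = A.hi+B.hi = [6.1+3.8, 32.2+3.8, 21.7+1.5] = [9.900,36.000,23.200]
diag = √(47.4²+47.4²+41.3²) = √6199.21 = 78.735

min=[-37.500,-11.400,-18.100] max=[9.900,36.000,23.200] diag=78.735


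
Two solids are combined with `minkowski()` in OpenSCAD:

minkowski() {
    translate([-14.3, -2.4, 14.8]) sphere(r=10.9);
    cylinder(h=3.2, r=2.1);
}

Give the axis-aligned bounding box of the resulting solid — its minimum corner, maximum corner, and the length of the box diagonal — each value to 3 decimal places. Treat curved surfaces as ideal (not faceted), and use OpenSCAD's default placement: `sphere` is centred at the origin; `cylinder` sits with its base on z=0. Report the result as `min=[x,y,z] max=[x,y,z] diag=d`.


min=[-27.300,-15.400,3.900] max=[-1.300,10.600,28.900] diag=44.463

A = translate([-14.3, -2.4, 14.8]) sphere(r=10.9) → bbox [-25.2,-13.3,3.9] .. [-3.4,8.5,25.7]
B = cylinder(h=3.2, r=2.1) → bbox [-2.1,-2.1,0] .. [2.1,2.1,3.2]
lo = A.lo+B.lo = [-25.2-2.1, -13.3-2.1, 3.9+0] = [-27.300,-15.400,3.900]
hi = A.hi+B.hi = [-3.4+2.1, 8.5+2.1, 25.7+3.2] = [-1.300,10.600,28.900]
diag = √(26²+26²+25²) = √1977 = 44.463


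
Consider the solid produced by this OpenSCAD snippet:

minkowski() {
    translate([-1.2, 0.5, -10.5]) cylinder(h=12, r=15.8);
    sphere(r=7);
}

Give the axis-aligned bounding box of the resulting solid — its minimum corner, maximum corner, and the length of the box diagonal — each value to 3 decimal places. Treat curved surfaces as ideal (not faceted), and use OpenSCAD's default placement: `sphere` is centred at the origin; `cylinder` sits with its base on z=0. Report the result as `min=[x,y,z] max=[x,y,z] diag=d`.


A = translate([-1.2, 0.5, -10.5]) cylinder(h=12, r=15.8) → bbox [-17,-15.3,-10.5] .. [14.6,16.3,1.5]
B = sphere(r=7) → bbox [-7,-7,-7] .. [7,7,7]
lo = A.lo+B.lo = [-17-7, -15.3-7, -10.5-7] = [-24.000,-22.300,-17.500]
hi = A.hi+B.hi = [14.6+7, 16.3+7, 1.5+7] = [21.600,23.300,8.500]
diag = √(45.6²+45.6²+26²) = √4834.72 = 69.532

min=[-24.000,-22.300,-17.500] max=[21.600,23.300,8.500] diag=69.532


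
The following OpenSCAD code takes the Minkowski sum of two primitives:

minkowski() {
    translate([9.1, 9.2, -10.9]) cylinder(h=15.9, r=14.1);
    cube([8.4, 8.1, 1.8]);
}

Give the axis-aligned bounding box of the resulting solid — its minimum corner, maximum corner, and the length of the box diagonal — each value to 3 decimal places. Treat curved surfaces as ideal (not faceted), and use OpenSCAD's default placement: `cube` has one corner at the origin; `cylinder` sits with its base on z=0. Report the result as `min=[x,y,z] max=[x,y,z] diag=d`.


min=[-5.000,-4.900,-10.900] max=[31.600,31.400,6.800] diag=54.503

A = translate([9.1, 9.2, -10.9]) cylinder(h=15.9, r=14.1) → bbox [-5,-4.9,-10.9] .. [23.2,23.3,5]
B = cube([8.4, 8.1, 1.8]) → bbox [0,0,0] .. [8.4,8.1,1.8]
lo = A.lo+B.lo = [-5+0, -4.9+0, -10.9+0] = [-5.000,-4.900,-10.900]
hi = A.hi+B.hi = [23.2+8.4, 23.3+8.1, 5+1.8] = [31.600,31.400,6.800]
diag = √(36.6²+36.3²+17.7²) = √2970.54 = 54.503


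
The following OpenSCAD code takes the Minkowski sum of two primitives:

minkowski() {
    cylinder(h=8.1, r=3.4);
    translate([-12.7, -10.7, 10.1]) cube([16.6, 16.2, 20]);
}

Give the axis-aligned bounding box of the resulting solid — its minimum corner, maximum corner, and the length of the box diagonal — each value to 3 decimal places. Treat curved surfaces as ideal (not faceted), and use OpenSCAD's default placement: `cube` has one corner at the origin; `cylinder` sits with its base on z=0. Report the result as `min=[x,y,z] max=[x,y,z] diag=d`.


A = translate([-12.7, -10.7, 10.1]) cube([16.6, 16.2, 20]) → bbox [-12.7,-10.7,10.1] .. [3.9,5.5,30.1]
B = cylinder(h=8.1, r=3.4) → bbox [-3.4,-3.4,0] .. [3.4,3.4,8.1]
lo = A.lo+B.lo = [-12.7-3.4, -10.7-3.4, 10.1+0] = [-16.100,-14.100,10.100]
hi = A.hi+B.hi = [3.9+3.4, 5.5+3.4, 30.1+8.1] = [7.300,8.900,38.200]
diag = √(23.4²+23²+28.1²) = √1866.17 = 43.199

min=[-16.100,-14.100,10.100] max=[7.300,8.900,38.200] diag=43.199


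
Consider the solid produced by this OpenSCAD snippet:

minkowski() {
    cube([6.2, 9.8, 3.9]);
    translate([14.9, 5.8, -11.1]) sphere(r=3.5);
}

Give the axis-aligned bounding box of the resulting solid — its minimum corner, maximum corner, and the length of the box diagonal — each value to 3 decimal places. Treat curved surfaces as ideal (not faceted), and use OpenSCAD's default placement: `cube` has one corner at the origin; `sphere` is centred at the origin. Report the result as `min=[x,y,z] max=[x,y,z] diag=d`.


min=[11.400,2.300,-14.600] max=[24.600,19.100,-3.700] diag=23.985

A = translate([14.9, 5.8, -11.1]) sphere(r=3.5) → bbox [11.4,2.3,-14.6] .. [18.4,9.3,-7.6]
B = cube([6.2, 9.8, 3.9]) → bbox [0,0,0] .. [6.2,9.8,3.9]
lo = A.lo+B.lo = [11.4+0, 2.3+0, -14.6+0] = [11.400,2.300,-14.600]
hi = A.hi+B.hi = [18.4+6.2, 9.3+9.8, -7.6+3.9] = [24.600,19.100,-3.700]
diag = √(13.2²+16.8²+10.9²) = √575.29 = 23.985


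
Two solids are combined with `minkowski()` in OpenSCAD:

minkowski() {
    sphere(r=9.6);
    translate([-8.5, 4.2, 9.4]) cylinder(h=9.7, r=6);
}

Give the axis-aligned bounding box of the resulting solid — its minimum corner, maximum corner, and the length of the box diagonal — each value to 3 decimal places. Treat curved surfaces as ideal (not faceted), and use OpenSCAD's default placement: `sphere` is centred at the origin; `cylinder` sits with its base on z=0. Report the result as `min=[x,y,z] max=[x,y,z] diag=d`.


min=[-24.100,-11.400,-0.200] max=[7.100,19.800,28.700] diag=52.746

A = translate([-8.5, 4.2, 9.4]) cylinder(h=9.7, r=6) → bbox [-14.5,-1.8,9.4] .. [-2.5,10.2,19.1]
B = sphere(r=9.6) → bbox [-9.6,-9.6,-9.6] .. [9.6,9.6,9.6]
lo = A.lo+B.lo = [-14.5-9.6, -1.8-9.6, 9.4-9.6] = [-24.100,-11.400,-0.200]
hi = A.hi+B.hi = [-2.5+9.6, 10.2+9.6, 19.1+9.6] = [7.100,19.800,28.700]
diag = √(31.2²+31.2²+28.9²) = √2782.09 = 52.746


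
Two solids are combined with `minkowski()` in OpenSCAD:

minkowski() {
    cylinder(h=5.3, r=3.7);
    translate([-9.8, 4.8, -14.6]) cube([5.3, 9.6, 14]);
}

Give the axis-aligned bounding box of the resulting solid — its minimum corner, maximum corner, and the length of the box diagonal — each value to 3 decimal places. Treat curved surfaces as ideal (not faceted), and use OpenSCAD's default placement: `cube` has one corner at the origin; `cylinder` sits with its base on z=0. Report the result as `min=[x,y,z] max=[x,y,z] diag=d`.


min=[-13.500,1.100,-14.600] max=[-0.800,18.100,4.700] diag=28.684

A = translate([-9.8, 4.8, -14.6]) cube([5.3, 9.6, 14]) → bbox [-9.8,4.8,-14.6] .. [-4.5,14.4,-0.6]
B = cylinder(h=5.3, r=3.7) → bbox [-3.7,-3.7,0] .. [3.7,3.7,5.3]
lo = A.lo+B.lo = [-9.8-3.7, 4.8-3.7, -14.6+0] = [-13.500,1.100,-14.600]
hi = A.hi+B.hi = [-4.5+3.7, 14.4+3.7, -0.6+5.3] = [-0.800,18.100,4.700]
diag = √(12.7²+17²+19.3²) = √822.78 = 28.684


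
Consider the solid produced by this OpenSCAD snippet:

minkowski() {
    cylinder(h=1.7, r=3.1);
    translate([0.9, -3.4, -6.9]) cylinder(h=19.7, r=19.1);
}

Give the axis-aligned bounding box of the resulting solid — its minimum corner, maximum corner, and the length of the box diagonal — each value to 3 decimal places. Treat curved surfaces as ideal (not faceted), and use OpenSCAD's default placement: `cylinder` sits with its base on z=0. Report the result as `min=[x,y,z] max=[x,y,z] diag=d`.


A = translate([0.9, -3.4, -6.9]) cylinder(h=19.7, r=19.1) → bbox [-18.2,-22.5,-6.9] .. [20,15.7,12.8]
B = cylinder(h=1.7, r=3.1) → bbox [-3.1,-3.1,0] .. [3.1,3.1,1.7]
lo = A.lo+B.lo = [-18.2-3.1, -22.5-3.1, -6.9+0] = [-21.300,-25.600,-6.900]
hi = A.hi+B.hi = [20+3.1, 15.7+3.1, 12.8+1.7] = [23.100,18.800,14.500]
diag = √(44.4²+44.4²+21.4²) = √4400.68 = 66.338

min=[-21.300,-25.600,-6.900] max=[23.100,18.800,14.500] diag=66.338


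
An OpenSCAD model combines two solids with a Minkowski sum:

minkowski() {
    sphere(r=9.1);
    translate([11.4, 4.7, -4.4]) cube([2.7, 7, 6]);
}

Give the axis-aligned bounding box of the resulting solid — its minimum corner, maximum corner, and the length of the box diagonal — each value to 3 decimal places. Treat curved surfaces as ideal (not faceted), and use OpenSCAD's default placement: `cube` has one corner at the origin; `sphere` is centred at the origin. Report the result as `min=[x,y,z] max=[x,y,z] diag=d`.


A = translate([11.4, 4.7, -4.4]) cube([2.7, 7, 6]) → bbox [11.4,4.7,-4.4] .. [14.1,11.7,1.6]
B = sphere(r=9.1) → bbox [-9.1,-9.1,-9.1] .. [9.1,9.1,9.1]
lo = A.lo+B.lo = [11.4-9.1, 4.7-9.1, -4.4-9.1] = [2.300,-4.400,-13.500]
hi = A.hi+B.hi = [14.1+9.1, 11.7+9.1, 1.6+9.1] = [23.200,20.800,10.700]
diag = √(20.9²+25.2²+24.2²) = √1657.49 = 40.712

min=[2.300,-4.400,-13.500] max=[23.200,20.800,10.700] diag=40.712


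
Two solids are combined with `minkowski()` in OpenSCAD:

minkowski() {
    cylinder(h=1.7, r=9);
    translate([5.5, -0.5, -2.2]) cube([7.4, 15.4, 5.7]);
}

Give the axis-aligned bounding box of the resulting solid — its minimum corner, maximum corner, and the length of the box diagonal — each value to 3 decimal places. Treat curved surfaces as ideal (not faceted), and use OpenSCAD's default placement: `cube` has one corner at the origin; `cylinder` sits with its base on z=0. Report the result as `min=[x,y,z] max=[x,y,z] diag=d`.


A = translate([5.5, -0.5, -2.2]) cube([7.4, 15.4, 5.7]) → bbox [5.5,-0.5,-2.2] .. [12.9,14.9,3.5]
B = cylinder(h=1.7, r=9) → bbox [-9,-9,0] .. [9,9,1.7]
lo = A.lo+B.lo = [5.5-9, -0.5-9, -2.2+0] = [-3.500,-9.500,-2.200]
hi = A.hi+B.hi = [12.9+9, 14.9+9, 3.5+1.7] = [21.900,23.900,5.200]
diag = √(25.4²+33.4²+7.4²) = √1815.48 = 42.608

min=[-3.500,-9.500,-2.200] max=[21.900,23.900,5.200] diag=42.608


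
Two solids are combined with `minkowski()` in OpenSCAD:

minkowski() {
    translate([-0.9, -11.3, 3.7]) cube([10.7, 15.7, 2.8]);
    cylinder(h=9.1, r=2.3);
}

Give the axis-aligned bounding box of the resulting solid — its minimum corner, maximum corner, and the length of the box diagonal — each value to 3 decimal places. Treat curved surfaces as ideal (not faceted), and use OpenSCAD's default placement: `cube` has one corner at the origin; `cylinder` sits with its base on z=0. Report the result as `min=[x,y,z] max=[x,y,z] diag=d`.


A = translate([-0.9, -11.3, 3.7]) cube([10.7, 15.7, 2.8]) → bbox [-0.9,-11.3,3.7] .. [9.8,4.4,6.5]
B = cylinder(h=9.1, r=2.3) → bbox [-2.3,-2.3,0] .. [2.3,2.3,9.1]
lo = A.lo+B.lo = [-0.9-2.3, -11.3-2.3, 3.7+0] = [-3.200,-13.600,3.700]
hi = A.hi+B.hi = [9.8+2.3, 4.4+2.3, 6.5+9.1] = [12.100,6.700,15.600]
diag = √(15.3²+20.3²+11.9²) = √787.79 = 28.068

min=[-3.200,-13.600,3.700] max=[12.100,6.700,15.600] diag=28.068


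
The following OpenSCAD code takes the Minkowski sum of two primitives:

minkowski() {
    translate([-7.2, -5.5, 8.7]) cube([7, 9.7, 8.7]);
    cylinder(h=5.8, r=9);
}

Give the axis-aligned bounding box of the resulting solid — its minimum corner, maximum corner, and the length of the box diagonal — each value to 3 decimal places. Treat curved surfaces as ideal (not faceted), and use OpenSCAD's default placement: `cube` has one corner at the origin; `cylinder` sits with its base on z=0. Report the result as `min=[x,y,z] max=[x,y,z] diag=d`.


min=[-16.200,-14.500,8.700] max=[8.800,13.200,23.200] diag=40.032

A = translate([-7.2, -5.5, 8.7]) cube([7, 9.7, 8.7]) → bbox [-7.2,-5.5,8.7] .. [-0.2,4.2,17.4]
B = cylinder(h=5.8, r=9) → bbox [-9,-9,0] .. [9,9,5.8]
lo = A.lo+B.lo = [-7.2-9, -5.5-9, 8.7+0] = [-16.200,-14.500,8.700]
hi = A.hi+B.hi = [-0.2+9, 4.2+9, 17.4+5.8] = [8.800,13.200,23.200]
diag = √(25²+27.7²+14.5²) = √1602.54 = 40.032
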